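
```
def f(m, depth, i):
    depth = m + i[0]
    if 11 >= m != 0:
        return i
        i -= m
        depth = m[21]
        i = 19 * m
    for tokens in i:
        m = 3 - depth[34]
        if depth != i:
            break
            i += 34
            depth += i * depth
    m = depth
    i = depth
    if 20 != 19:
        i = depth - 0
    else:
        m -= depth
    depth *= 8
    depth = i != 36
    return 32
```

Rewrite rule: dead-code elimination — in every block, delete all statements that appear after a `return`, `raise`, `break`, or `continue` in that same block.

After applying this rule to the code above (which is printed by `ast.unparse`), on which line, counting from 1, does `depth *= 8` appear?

Transformed code:
def f(m, depth, i):
    depth = m + i[0]
    if 11 >= m != 0:
        return i
    for tokens in i:
        m = 3 - depth[34]
        if depth != i:
            break
    m = depth
    i = depth
    if 20 != 19:
        i = depth - 0
    else:
        m -= depth
    depth *= 8
    depth = i != 36
    return 32

15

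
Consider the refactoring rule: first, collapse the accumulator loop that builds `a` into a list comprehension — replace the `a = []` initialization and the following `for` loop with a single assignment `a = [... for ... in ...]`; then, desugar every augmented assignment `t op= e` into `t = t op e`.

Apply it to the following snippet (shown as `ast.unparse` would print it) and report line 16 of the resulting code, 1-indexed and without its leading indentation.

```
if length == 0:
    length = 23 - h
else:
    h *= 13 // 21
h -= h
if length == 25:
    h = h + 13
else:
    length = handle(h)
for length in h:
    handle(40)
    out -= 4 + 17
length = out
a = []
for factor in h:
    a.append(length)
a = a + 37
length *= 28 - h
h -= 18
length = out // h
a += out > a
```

length = length * (28 - h)

Transformed code:
if length == 0:
    length = 23 - h
else:
    h = h * (13 // 21)
h = h - h
if length == 25:
    h = h + 13
else:
    length = handle(h)
for length in h:
    handle(40)
    out = out - (4 + 17)
length = out
a = [length for factor in h]
a = a + 37
length = length * (28 - h)
h = h - 18
length = out // h
a = a + (out > a)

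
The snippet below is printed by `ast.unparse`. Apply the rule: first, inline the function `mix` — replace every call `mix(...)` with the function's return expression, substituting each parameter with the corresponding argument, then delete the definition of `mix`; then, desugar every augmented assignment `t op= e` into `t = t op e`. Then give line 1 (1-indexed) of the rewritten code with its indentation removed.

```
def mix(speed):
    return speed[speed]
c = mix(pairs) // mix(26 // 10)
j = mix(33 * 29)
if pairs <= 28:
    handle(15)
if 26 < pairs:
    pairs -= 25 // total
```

Transformed code:
c = pairs[pairs] // (26 // 10)[26 // 10]
j = (33 * 29)[33 * 29]
if pairs <= 28:
    handle(15)
if 26 < pairs:
    pairs = pairs - 25 // total

c = pairs[pairs] // (26 // 10)[26 // 10]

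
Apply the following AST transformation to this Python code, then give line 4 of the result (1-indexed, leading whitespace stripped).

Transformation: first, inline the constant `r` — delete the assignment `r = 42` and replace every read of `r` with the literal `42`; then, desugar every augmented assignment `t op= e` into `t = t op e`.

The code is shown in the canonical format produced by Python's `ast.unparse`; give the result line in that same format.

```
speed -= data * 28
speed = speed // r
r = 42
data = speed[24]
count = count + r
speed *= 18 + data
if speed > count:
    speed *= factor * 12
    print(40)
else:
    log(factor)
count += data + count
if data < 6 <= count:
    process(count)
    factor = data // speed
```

count = count + 42

Transformed code:
speed = speed - data * 28
speed = speed // 42
data = speed[24]
count = count + 42
speed = speed * (18 + data)
if speed > count:
    speed = speed * (factor * 12)
    print(40)
else:
    log(factor)
count = count + (data + count)
if data < 6 <= count:
    process(count)
    factor = data // speed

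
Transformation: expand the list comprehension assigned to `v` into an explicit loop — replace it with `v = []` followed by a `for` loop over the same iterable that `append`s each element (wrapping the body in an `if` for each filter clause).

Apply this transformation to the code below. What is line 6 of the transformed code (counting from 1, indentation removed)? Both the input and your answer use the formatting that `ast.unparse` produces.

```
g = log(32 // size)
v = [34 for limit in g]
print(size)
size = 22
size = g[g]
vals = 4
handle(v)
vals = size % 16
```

Transformed code:
g = log(32 // size)
v = []
for limit in g:
    v.append(34)
print(size)
size = 22
size = g[g]
vals = 4
handle(v)
vals = size % 16

size = 22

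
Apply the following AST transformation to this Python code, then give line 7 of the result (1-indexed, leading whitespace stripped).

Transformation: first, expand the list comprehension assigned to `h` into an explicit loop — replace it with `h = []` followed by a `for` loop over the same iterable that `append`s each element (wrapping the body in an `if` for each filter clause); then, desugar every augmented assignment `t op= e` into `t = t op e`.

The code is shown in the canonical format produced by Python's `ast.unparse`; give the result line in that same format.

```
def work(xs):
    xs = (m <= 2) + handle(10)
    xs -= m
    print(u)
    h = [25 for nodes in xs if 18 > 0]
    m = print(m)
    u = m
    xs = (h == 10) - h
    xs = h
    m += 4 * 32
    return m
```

if 18 > 0:

Transformed code:
def work(xs):
    xs = (m <= 2) + handle(10)
    xs = xs - m
    print(u)
    h = []
    for nodes in xs:
        if 18 > 0:
            h.append(25)
    m = print(m)
    u = m
    xs = (h == 10) - h
    xs = h
    m = m + 4 * 32
    return m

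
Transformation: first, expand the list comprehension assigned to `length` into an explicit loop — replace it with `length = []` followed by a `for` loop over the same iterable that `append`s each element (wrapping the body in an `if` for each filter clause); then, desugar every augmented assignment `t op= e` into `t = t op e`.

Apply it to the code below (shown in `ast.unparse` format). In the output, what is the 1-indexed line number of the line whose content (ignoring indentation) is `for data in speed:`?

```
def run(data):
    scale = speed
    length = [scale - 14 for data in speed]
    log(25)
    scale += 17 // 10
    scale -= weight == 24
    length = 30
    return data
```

Transformed code:
def run(data):
    scale = speed
    length = []
    for data in speed:
        length.append(scale - 14)
    log(25)
    scale = scale + 17 // 10
    scale = scale - (weight == 24)
    length = 30
    return data

4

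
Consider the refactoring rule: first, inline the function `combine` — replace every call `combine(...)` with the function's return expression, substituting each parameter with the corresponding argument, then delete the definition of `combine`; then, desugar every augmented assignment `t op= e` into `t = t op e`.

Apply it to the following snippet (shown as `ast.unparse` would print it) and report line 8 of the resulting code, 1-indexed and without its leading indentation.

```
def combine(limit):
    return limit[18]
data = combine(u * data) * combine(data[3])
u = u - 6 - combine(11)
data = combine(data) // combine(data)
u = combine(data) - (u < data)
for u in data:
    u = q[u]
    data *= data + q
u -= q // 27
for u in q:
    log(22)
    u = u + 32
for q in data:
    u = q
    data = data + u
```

u = u - q // 27

Transformed code:
data = (u * data)[18] * data[3][18]
u = u - 6 - 11[18]
data = data[18] // data[18]
u = data[18] - (u < data)
for u in data:
    u = q[u]
    data = data * (data + q)
u = u - q // 27
for u in q:
    log(22)
    u = u + 32
for q in data:
    u = q
    data = data + u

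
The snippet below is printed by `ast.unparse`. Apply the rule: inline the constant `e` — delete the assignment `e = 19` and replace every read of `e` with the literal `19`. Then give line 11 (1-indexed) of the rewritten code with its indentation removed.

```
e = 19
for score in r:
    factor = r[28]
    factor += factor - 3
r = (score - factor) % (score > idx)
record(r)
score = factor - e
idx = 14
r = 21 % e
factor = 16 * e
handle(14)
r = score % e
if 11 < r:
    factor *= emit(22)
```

Transformed code:
for score in r:
    factor = r[28]
    factor += factor - 3
r = (score - factor) % (score > idx)
record(r)
score = factor - 19
idx = 14
r = 21 % 19
factor = 16 * 19
handle(14)
r = score % 19
if 11 < r:
    factor *= emit(22)

r = score % 19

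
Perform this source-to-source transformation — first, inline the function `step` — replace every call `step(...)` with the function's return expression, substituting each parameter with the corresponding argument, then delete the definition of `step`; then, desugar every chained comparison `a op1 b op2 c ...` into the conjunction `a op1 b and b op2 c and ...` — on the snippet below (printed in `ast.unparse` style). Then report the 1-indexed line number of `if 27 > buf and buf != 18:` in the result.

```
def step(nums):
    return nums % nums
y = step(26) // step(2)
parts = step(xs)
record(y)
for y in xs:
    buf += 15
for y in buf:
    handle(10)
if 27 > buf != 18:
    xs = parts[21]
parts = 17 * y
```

Transformed code:
y = 26 % 26 // (2 % 2)
parts = xs % xs
record(y)
for y in xs:
    buf += 15
for y in buf:
    handle(10)
if 27 > buf and buf != 18:
    xs = parts[21]
parts = 17 * y

8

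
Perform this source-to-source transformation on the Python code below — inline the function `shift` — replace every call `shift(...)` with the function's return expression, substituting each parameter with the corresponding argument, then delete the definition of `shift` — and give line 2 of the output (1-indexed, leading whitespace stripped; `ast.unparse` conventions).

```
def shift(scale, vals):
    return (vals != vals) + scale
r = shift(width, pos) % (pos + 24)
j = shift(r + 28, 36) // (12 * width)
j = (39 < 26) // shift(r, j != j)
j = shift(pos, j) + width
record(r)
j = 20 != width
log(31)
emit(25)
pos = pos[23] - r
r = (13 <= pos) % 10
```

Transformed code:
r = ((pos != pos) + width) % (pos + 24)
j = ((36 != 36) + (r + 28)) // (12 * width)
j = (39 < 26) // (((j != j) != (j != j)) + r)
j = (j != j) + pos + width
record(r)
j = 20 != width
log(31)
emit(25)
pos = pos[23] - r
r = (13 <= pos) % 10

j = ((36 != 36) + (r + 28)) // (12 * width)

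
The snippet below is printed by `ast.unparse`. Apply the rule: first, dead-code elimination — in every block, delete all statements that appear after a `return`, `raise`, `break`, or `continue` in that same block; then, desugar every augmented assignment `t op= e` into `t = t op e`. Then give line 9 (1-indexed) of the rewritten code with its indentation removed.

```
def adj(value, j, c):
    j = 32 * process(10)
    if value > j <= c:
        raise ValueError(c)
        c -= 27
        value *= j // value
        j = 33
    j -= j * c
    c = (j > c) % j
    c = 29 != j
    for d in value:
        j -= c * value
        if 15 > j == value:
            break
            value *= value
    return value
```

Transformed code:
def adj(value, j, c):
    j = 32 * process(10)
    if value > j <= c:
        raise ValueError(c)
    j = j - j * c
    c = (j > c) % j
    c = 29 != j
    for d in value:
        j = j - c * value
        if 15 > j == value:
            break
    return value

j = j - c * value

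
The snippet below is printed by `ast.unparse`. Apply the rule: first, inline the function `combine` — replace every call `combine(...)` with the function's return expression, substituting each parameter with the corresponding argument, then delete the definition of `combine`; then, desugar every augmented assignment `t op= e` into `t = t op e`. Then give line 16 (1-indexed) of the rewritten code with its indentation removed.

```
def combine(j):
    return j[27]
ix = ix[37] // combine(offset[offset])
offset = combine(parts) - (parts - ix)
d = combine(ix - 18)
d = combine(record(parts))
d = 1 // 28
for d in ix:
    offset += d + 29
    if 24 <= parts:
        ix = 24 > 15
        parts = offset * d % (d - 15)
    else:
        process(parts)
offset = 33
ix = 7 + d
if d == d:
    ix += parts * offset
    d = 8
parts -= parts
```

ix = ix + parts * offset

Transformed code:
ix = ix[37] // offset[offset][27]
offset = parts[27] - (parts - ix)
d = (ix - 18)[27]
d = record(parts)[27]
d = 1 // 28
for d in ix:
    offset = offset + (d + 29)
    if 24 <= parts:
        ix = 24 > 15
        parts = offset * d % (d - 15)
    else:
        process(parts)
offset = 33
ix = 7 + d
if d == d:
    ix = ix + parts * offset
    d = 8
parts = parts - parts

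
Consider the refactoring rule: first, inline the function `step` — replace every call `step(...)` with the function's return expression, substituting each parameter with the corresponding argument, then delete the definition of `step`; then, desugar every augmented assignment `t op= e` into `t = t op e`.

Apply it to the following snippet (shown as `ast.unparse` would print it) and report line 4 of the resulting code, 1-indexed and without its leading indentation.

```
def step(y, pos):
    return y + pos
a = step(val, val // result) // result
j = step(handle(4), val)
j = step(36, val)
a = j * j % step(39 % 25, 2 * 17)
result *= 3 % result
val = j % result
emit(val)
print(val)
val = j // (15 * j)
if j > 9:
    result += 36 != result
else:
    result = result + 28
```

a = j * j % (39 % 25 + 2 * 17)

Transformed code:
a = (val + val // result) // result
j = handle(4) + val
j = 36 + val
a = j * j % (39 % 25 + 2 * 17)
result = result * (3 % result)
val = j % result
emit(val)
print(val)
val = j // (15 * j)
if j > 9:
    result = result + (36 != result)
else:
    result = result + 28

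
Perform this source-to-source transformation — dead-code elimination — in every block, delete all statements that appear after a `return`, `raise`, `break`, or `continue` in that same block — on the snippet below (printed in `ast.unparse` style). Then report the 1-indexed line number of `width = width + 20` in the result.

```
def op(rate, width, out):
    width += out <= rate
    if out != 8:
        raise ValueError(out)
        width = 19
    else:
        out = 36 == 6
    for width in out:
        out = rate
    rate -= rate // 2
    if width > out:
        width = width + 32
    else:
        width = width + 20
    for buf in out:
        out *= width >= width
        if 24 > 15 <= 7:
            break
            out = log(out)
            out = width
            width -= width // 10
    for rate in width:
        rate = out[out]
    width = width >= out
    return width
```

Transformed code:
def op(rate, width, out):
    width += out <= rate
    if out != 8:
        raise ValueError(out)
    else:
        out = 36 == 6
    for width in out:
        out = rate
    rate -= rate // 2
    if width > out:
        width = width + 32
    else:
        width = width + 20
    for buf in out:
        out *= width >= width
        if 24 > 15 <= 7:
            break
    for rate in width:
        rate = out[out]
    width = width >= out
    return width

13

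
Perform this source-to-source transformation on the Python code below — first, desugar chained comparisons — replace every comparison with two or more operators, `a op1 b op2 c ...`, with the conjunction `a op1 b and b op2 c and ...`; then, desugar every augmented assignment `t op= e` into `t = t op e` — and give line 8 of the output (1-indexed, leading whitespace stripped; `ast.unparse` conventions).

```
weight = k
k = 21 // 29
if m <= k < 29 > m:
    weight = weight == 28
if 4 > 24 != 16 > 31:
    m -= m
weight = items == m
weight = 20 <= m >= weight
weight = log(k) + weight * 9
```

Transformed code:
weight = k
k = 21 // 29
if m <= k and k < 29 and (29 > m):
    weight = weight == 28
if 4 > 24 and 24 != 16 and (16 > 31):
    m = m - m
weight = items == m
weight = 20 <= m and m >= weight
weight = log(k) + weight * 9

weight = 20 <= m and m >= weight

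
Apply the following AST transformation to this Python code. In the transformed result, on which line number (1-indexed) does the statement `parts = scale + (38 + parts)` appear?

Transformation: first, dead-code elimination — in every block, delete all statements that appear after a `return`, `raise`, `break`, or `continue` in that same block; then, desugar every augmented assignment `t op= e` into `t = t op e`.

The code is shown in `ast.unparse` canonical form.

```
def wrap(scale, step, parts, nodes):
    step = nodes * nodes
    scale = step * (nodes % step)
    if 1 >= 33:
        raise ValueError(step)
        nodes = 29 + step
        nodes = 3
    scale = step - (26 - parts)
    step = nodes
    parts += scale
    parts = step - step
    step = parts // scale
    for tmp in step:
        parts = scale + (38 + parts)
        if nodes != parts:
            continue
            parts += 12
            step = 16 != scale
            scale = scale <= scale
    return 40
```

12

Transformed code:
def wrap(scale, step, parts, nodes):
    step = nodes * nodes
    scale = step * (nodes % step)
    if 1 >= 33:
        raise ValueError(step)
    scale = step - (26 - parts)
    step = nodes
    parts = parts + scale
    parts = step - step
    step = parts // scale
    for tmp in step:
        parts = scale + (38 + parts)
        if nodes != parts:
            continue
    return 40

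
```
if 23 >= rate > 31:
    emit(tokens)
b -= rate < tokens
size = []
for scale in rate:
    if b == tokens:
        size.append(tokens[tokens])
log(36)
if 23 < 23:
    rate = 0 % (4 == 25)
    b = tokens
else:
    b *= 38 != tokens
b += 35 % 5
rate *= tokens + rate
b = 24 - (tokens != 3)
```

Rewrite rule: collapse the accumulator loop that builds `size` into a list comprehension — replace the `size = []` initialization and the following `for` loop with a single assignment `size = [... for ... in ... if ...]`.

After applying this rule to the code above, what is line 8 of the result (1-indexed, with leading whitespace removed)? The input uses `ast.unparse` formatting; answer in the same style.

Transformed code:
if 23 >= rate > 31:
    emit(tokens)
b -= rate < tokens
size = [tokens[tokens] for scale in rate if b == tokens]
log(36)
if 23 < 23:
    rate = 0 % (4 == 25)
    b = tokens
else:
    b *= 38 != tokens
b += 35 % 5
rate *= tokens + rate
b = 24 - (tokens != 3)

b = tokens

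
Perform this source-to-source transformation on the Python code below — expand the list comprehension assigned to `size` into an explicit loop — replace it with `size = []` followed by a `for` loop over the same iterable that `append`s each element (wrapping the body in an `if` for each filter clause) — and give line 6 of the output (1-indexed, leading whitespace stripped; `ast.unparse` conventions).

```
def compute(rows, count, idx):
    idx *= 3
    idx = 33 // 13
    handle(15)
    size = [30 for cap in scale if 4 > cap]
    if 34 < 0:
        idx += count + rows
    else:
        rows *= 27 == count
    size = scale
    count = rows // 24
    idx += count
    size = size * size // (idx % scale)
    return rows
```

Transformed code:
def compute(rows, count, idx):
    idx *= 3
    idx = 33 // 13
    handle(15)
    size = []
    for cap in scale:
        if 4 > cap:
            size.append(30)
    if 34 < 0:
        idx += count + rows
    else:
        rows *= 27 == count
    size = scale
    count = rows // 24
    idx += count
    size = size * size // (idx % scale)
    return rows

for cap in scale:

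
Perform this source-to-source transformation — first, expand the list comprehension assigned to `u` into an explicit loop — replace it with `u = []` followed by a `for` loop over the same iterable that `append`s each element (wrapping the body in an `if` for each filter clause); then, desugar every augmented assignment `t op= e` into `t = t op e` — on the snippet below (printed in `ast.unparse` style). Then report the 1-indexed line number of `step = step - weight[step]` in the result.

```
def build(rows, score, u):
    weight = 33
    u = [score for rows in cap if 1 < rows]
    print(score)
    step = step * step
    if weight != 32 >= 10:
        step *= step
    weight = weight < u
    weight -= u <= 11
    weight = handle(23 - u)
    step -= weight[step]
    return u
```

Transformed code:
def build(rows, score, u):
    weight = 33
    u = []
    for rows in cap:
        if 1 < rows:
            u.append(score)
    print(score)
    step = step * step
    if weight != 32 >= 10:
        step = step * step
    weight = weight < u
    weight = weight - (u <= 11)
    weight = handle(23 - u)
    step = step - weight[step]
    return u

14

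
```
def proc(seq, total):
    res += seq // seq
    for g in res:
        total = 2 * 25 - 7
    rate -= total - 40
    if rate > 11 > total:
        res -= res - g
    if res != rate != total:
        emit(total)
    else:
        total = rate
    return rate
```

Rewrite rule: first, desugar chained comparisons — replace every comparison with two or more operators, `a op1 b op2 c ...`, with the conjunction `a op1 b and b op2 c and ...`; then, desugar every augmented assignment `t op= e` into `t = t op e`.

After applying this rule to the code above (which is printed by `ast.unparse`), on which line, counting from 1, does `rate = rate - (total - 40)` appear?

Transformed code:
def proc(seq, total):
    res = res + seq // seq
    for g in res:
        total = 2 * 25 - 7
    rate = rate - (total - 40)
    if rate > 11 and 11 > total:
        res = res - (res - g)
    if res != rate and rate != total:
        emit(total)
    else:
        total = rate
    return rate

5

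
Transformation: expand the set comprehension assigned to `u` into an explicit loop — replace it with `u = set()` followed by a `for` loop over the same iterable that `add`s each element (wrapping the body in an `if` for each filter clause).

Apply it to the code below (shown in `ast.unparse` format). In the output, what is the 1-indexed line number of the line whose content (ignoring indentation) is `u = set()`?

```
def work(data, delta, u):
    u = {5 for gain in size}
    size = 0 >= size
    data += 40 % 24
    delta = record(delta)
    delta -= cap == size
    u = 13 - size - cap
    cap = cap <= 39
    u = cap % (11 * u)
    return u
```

Transformed code:
def work(data, delta, u):
    u = set()
    for gain in size:
        u.add(5)
    size = 0 >= size
    data += 40 % 24
    delta = record(delta)
    delta -= cap == size
    u = 13 - size - cap
    cap = cap <= 39
    u = cap % (11 * u)
    return u

2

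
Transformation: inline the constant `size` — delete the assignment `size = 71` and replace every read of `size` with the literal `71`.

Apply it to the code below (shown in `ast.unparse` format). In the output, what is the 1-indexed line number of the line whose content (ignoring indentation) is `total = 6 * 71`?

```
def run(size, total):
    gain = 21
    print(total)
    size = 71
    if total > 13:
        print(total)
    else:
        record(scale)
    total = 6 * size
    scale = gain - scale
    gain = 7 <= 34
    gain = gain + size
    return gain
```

Transformed code:
def run(size, total):
    gain = 21
    print(total)
    if total > 13:
        print(total)
    else:
        record(scale)
    total = 6 * 71
    scale = gain - scale
    gain = 7 <= 34
    gain = gain + 71
    return gain

8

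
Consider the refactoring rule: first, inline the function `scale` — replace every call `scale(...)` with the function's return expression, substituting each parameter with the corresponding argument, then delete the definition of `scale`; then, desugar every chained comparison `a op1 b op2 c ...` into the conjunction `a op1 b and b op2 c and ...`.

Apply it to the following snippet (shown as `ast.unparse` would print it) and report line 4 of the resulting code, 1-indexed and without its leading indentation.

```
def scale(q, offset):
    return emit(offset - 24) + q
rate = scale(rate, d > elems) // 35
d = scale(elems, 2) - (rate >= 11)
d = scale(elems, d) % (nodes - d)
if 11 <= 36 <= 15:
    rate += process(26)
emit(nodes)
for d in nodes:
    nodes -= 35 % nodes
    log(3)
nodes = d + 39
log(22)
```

if 11 <= 36 and 36 <= 15:

Transformed code:
rate = (emit((d > elems) - 24) + rate) // 35
d = emit(2 - 24) + elems - (rate >= 11)
d = (emit(d - 24) + elems) % (nodes - d)
if 11 <= 36 and 36 <= 15:
    rate += process(26)
emit(nodes)
for d in nodes:
    nodes -= 35 % nodes
    log(3)
nodes = d + 39
log(22)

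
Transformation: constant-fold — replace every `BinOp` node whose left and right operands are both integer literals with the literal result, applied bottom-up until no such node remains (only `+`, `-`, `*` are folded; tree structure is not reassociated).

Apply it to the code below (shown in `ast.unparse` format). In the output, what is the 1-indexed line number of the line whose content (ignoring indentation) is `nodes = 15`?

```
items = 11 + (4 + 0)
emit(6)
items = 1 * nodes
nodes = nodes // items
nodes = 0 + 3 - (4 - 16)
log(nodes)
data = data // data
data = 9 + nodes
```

Transformed code:
items = 15
emit(6)
items = 1 * nodes
nodes = nodes // items
nodes = 15
log(nodes)
data = data // data
data = 9 + nodes

5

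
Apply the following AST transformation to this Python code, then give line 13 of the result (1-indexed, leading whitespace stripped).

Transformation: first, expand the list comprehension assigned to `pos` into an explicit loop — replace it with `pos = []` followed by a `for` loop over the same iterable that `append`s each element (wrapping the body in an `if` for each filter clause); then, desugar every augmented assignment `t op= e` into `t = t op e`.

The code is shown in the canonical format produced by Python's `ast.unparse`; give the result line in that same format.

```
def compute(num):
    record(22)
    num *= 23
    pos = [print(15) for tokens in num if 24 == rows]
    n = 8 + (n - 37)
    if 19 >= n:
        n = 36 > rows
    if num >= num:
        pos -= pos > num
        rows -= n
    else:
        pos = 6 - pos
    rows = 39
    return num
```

rows = rows - n

Transformed code:
def compute(num):
    record(22)
    num = num * 23
    pos = []
    for tokens in num:
        if 24 == rows:
            pos.append(print(15))
    n = 8 + (n - 37)
    if 19 >= n:
        n = 36 > rows
    if num >= num:
        pos = pos - (pos > num)
        rows = rows - n
    else:
        pos = 6 - pos
    rows = 39
    return num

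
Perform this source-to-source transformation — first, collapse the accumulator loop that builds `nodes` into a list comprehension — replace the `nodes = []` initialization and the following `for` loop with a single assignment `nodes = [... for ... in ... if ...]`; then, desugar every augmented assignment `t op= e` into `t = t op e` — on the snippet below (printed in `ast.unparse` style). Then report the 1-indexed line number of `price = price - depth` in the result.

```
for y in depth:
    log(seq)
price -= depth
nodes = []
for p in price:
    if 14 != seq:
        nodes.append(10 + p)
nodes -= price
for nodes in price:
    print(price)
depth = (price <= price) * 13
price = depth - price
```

3

Transformed code:
for y in depth:
    log(seq)
price = price - depth
nodes = [10 + p for p in price if 14 != seq]
nodes = nodes - price
for nodes in price:
    print(price)
depth = (price <= price) * 13
price = depth - price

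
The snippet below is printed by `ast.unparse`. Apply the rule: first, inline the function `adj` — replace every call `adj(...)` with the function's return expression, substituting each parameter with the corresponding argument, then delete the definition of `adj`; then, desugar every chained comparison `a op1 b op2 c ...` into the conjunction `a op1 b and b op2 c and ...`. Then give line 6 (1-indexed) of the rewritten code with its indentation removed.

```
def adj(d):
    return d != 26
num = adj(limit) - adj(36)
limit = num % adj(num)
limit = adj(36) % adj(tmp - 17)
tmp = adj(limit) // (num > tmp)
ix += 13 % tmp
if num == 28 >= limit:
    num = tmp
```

if num == 28 and 28 >= limit:

Transformed code:
num = (limit != 26) - (36 != 26)
limit = num % (num != 26)
limit = (36 != 26) % (tmp - 17 != 26)
tmp = (limit != 26) // (num > tmp)
ix += 13 % tmp
if num == 28 and 28 >= limit:
    num = tmp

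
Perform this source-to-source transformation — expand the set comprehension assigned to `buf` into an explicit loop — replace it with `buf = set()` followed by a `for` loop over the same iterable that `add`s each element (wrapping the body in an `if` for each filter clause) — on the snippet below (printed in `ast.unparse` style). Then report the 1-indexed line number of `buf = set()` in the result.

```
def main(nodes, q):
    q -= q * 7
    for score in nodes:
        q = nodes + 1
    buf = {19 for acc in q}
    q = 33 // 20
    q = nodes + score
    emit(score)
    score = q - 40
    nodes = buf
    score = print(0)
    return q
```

5

Transformed code:
def main(nodes, q):
    q -= q * 7
    for score in nodes:
        q = nodes + 1
    buf = set()
    for acc in q:
        buf.add(19)
    q = 33 // 20
    q = nodes + score
    emit(score)
    score = q - 40
    nodes = buf
    score = print(0)
    return q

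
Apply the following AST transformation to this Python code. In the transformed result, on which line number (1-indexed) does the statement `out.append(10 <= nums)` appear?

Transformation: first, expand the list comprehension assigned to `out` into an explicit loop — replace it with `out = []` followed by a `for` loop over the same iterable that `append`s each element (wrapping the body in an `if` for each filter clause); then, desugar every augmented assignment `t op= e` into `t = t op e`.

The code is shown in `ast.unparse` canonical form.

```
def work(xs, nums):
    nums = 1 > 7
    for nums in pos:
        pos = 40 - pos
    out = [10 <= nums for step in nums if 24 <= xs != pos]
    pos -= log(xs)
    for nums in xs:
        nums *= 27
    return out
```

Transformed code:
def work(xs, nums):
    nums = 1 > 7
    for nums in pos:
        pos = 40 - pos
    out = []
    for step in nums:
        if 24 <= xs != pos:
            out.append(10 <= nums)
    pos = pos - log(xs)
    for nums in xs:
        nums = nums * 27
    return out

8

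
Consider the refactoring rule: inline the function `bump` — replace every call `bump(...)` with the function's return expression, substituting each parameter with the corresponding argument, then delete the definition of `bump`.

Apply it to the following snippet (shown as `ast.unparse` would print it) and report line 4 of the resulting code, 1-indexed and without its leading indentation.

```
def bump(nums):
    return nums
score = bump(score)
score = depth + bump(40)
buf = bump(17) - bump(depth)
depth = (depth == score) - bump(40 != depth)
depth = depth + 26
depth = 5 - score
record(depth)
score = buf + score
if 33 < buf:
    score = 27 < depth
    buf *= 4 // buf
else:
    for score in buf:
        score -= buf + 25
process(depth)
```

Transformed code:
score = score
score = depth + 40
buf = 17 - depth
depth = (depth == score) - (40 != depth)
depth = depth + 26
depth = 5 - score
record(depth)
score = buf + score
if 33 < buf:
    score = 27 < depth
    buf *= 4 // buf
else:
    for score in buf:
        score -= buf + 25
process(depth)

depth = (depth == score) - (40 != depth)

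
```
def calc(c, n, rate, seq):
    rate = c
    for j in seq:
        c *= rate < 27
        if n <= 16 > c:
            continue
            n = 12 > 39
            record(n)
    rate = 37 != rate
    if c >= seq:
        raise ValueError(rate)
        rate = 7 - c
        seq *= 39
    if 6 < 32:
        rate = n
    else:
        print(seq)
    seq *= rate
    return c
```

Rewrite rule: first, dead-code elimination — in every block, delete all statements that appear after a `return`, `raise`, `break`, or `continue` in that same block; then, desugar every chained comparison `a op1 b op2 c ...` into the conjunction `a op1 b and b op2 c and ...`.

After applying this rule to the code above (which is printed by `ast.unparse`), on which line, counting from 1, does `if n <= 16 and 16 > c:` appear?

5

Transformed code:
def calc(c, n, rate, seq):
    rate = c
    for j in seq:
        c *= rate < 27
        if n <= 16 and 16 > c:
            continue
    rate = 37 != rate
    if c >= seq:
        raise ValueError(rate)
    if 6 < 32:
        rate = n
    else:
        print(seq)
    seq *= rate
    return c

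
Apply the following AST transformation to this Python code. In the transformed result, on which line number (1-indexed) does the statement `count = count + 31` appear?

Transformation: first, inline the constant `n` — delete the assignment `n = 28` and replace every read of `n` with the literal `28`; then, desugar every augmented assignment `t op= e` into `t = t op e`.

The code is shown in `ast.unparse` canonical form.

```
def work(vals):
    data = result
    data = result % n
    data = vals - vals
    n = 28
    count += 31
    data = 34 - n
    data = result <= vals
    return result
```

Transformed code:
def work(vals):
    data = result
    data = result % 28
    data = vals - vals
    count = count + 31
    data = 34 - 28
    data = result <= vals
    return result

5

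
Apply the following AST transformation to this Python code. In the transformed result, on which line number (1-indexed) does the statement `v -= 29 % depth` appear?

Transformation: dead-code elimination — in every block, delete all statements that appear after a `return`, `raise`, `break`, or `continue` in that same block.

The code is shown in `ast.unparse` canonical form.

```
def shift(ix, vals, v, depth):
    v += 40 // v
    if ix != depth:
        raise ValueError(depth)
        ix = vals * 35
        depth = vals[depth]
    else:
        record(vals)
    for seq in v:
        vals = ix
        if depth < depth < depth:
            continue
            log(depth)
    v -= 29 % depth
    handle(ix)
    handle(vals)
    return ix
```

Transformed code:
def shift(ix, vals, v, depth):
    v += 40 // v
    if ix != depth:
        raise ValueError(depth)
    else:
        record(vals)
    for seq in v:
        vals = ix
        if depth < depth < depth:
            continue
    v -= 29 % depth
    handle(ix)
    handle(vals)
    return ix

11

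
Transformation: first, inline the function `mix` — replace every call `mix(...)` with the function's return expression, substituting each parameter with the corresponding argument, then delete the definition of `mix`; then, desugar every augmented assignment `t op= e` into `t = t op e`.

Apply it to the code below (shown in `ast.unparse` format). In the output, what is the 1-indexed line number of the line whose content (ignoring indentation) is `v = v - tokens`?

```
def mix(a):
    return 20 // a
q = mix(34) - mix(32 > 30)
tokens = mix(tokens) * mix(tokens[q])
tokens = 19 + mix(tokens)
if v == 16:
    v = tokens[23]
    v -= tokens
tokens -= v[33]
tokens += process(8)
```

6

Transformed code:
q = 20 // 34 - 20 // (32 > 30)
tokens = 20 // tokens * (20 // tokens[q])
tokens = 19 + 20 // tokens
if v == 16:
    v = tokens[23]
    v = v - tokens
tokens = tokens - v[33]
tokens = tokens + process(8)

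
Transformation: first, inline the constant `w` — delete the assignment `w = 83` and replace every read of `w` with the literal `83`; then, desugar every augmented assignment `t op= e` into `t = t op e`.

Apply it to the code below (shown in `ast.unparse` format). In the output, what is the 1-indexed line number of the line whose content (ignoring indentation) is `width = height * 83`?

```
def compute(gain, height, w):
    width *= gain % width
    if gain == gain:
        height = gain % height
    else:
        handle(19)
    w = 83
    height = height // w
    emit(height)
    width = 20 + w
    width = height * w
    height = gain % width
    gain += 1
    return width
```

Transformed code:
def compute(gain, height, w):
    width = width * (gain % width)
    if gain == gain:
        height = gain % height
    else:
        handle(19)
    height = height // 83
    emit(height)
    width = 20 + 83
    width = height * 83
    height = gain % width
    gain = gain + 1
    return width

10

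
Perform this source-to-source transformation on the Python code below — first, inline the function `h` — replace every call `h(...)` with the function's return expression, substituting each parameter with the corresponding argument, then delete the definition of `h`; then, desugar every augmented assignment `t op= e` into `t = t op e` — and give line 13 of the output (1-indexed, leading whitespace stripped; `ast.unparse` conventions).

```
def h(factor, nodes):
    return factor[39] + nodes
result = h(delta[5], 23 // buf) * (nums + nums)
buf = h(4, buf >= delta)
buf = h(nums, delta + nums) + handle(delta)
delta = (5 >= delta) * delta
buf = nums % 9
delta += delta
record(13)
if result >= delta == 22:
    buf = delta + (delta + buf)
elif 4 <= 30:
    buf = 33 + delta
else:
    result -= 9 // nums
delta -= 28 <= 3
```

Transformed code:
result = (delta[5][39] + 23 // buf) * (nums + nums)
buf = 4[39] + (buf >= delta)
buf = nums[39] + (delta + nums) + handle(delta)
delta = (5 >= delta) * delta
buf = nums % 9
delta = delta + delta
record(13)
if result >= delta == 22:
    buf = delta + (delta + buf)
elif 4 <= 30:
    buf = 33 + delta
else:
    result = result - 9 // nums
delta = delta - (28 <= 3)

result = result - 9 // nums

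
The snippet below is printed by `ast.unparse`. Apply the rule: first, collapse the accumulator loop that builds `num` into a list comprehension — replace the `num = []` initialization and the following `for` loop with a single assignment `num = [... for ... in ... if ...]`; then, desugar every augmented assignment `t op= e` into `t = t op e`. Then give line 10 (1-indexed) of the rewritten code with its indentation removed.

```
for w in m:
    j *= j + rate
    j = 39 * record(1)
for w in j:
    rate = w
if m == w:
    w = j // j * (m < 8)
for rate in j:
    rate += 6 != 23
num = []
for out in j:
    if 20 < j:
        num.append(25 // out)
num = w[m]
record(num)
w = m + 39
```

Transformed code:
for w in m:
    j = j * (j + rate)
    j = 39 * record(1)
for w in j:
    rate = w
if m == w:
    w = j // j * (m < 8)
for rate in j:
    rate = rate + (6 != 23)
num = [25 // out for out in j if 20 < j]
num = w[m]
record(num)
w = m + 39

num = [25 // out for out in j if 20 < j]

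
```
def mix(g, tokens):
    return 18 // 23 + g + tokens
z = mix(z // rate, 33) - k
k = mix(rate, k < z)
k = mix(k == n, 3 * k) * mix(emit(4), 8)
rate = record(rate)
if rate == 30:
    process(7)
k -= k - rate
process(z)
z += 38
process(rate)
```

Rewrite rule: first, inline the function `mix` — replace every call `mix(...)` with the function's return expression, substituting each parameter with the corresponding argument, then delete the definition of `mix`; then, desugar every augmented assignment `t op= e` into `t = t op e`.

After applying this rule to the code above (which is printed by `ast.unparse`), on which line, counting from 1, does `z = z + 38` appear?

9

Transformed code:
z = 18 // 23 + z // rate + 33 - k
k = 18 // 23 + rate + (k < z)
k = (18 // 23 + (k == n) + 3 * k) * (18 // 23 + emit(4) + 8)
rate = record(rate)
if rate == 30:
    process(7)
k = k - (k - rate)
process(z)
z = z + 38
process(rate)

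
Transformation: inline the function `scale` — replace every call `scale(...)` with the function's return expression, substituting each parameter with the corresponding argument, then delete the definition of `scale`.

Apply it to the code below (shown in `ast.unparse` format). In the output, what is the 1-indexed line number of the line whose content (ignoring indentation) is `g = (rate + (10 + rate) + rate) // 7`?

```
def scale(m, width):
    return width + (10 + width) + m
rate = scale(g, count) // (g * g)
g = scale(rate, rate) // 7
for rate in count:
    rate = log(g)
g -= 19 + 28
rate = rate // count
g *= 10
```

Transformed code:
rate = (count + (10 + count) + g) // (g * g)
g = (rate + (10 + rate) + rate) // 7
for rate in count:
    rate = log(g)
g -= 19 + 28
rate = rate // count
g *= 10

2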